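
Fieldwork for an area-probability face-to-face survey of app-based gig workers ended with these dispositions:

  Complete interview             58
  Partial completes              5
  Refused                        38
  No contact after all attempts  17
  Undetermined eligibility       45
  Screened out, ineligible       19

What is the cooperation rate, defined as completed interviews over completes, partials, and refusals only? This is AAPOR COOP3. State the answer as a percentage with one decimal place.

57.4%

Numerator → 58
Denom → 58 + 5 + 38 = 101
COOP3 = 58 / 101 = 0.5743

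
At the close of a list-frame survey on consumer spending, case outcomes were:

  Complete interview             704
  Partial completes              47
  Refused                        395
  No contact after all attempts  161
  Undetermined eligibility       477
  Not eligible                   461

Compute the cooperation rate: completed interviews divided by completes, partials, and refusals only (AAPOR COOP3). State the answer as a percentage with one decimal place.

Numerator = 704
Base = 704 + 47 + 395 = 1146
COOP3 = 704 / 1146 = 0.6143

61.4%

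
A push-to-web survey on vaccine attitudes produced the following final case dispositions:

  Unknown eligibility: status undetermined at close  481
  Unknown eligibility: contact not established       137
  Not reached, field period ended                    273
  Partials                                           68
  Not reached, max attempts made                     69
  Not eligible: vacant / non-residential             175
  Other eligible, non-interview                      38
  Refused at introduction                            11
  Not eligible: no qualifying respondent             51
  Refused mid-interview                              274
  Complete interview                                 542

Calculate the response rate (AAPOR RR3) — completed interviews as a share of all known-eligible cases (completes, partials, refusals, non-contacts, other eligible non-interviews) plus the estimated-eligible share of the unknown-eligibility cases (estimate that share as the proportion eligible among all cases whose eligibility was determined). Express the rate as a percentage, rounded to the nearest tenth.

30.1%

Declined to participate = 11 + 274 = 285
Never reached = 273 + 69 = 342
Unknown if eligible = 137 + 481 = 618
Ineligible = 51 + 175 = 226
Top: 542
Eligible (known): 542 + 68 + 285 + 342 + 38 = 1275
e = 1275 / (1275 + 226) = 1275 / 1501 = 0.8494
Eligible share of unknowns: 0.8494 × 618 = 524.93
Base: 1275 + 524.93 = 1799.93
RR3 = 542 / 1799.93 = 0.3011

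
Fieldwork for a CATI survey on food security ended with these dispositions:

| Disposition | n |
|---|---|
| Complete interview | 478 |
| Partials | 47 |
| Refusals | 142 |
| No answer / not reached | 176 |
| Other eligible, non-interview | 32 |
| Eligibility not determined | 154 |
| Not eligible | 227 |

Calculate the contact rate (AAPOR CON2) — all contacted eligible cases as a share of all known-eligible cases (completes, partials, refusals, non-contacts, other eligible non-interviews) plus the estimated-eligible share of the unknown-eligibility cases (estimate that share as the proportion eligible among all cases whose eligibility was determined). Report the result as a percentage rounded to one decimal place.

Num: 478 + 47 + 142 + 32 = 699
Determined eligible: 478 + 47 + 142 + 176 + 32 = 875
e = 875 / (875 + 227) = 875 / 1102 = 0.7940
e × U: 0.7940 × 154 = 122.28
Base: 875 + 122.28 = 997.28
CON2 = 699 / 997.28 = 0.7009

70.1%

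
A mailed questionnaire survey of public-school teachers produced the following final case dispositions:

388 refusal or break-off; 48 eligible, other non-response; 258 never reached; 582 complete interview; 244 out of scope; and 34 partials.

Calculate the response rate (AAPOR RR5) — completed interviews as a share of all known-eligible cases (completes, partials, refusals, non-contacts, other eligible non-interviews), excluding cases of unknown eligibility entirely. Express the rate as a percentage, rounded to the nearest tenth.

Num = 582
Base = 582 + 34 + 388 + 258 + 48 = 1310
RR5 = 582 / 1310 = 0.4443

44.4%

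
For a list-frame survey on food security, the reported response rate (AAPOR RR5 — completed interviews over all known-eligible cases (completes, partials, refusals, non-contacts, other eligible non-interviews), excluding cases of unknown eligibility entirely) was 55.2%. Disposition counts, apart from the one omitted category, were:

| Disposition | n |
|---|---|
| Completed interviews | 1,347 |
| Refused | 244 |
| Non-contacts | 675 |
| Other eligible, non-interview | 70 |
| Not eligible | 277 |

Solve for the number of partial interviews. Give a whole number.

RR5 = 1347 / D = 0.552
D = 1347 / 0.552 = 2440.2
Rest of base = 2336
partial interviews = 2440.2 − 2336 ≈ 104

104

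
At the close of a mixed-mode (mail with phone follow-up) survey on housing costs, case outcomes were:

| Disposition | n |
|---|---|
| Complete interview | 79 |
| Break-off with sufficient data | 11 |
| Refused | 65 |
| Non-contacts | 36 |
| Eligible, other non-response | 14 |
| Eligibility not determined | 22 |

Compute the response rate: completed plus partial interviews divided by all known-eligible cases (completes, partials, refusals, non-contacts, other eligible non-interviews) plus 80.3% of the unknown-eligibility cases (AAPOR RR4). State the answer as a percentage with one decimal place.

Numerator: 79 + 11 = 90
Determined eligible: 79 + 11 + 65 + 36 + 14 = 205
Estimated eligible among unknowns: 0.8030 × 22 = 17.67
Denom: 205 + 17.67 = 222.67
RR4 = 90 / 222.67 = 0.4042

40.4%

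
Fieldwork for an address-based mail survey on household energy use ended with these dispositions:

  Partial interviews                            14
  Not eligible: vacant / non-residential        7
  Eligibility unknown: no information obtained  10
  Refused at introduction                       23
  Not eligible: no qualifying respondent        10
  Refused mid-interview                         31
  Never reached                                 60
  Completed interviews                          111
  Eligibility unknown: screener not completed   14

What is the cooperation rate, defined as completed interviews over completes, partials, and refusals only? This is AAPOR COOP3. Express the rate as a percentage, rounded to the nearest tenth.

Refused = 23 + 31 = 54
Undetermined eligibility = 14 + 10 = 24
Not eligible = 10 + 7 = 17
Numerator: 111
Base: 111 + 14 + 54 = 179
COOP3 = 111 / 179 = 0.6201

62.0%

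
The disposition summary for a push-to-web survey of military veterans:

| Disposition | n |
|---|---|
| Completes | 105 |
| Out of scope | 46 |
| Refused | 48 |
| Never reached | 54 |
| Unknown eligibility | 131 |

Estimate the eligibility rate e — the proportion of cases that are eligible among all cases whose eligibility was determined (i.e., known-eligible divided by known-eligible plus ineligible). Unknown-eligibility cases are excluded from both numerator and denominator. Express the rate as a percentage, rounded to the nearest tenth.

Known eligible → 105 + 48 + 54 = 207
e = 207 / (207 + 46) = 207 / 253 = 0.8182

81.8%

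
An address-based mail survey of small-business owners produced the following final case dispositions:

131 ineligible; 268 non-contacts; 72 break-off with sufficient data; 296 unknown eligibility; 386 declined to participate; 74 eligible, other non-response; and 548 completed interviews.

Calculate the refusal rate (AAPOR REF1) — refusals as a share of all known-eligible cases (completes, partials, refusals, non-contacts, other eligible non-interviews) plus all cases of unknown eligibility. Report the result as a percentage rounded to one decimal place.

23.5%

Numerator: 386
Denominator: 548 + 72 + 386 + 268 + 74 + 296 = 1644
REF1 = 386 / 1644 = 0.2348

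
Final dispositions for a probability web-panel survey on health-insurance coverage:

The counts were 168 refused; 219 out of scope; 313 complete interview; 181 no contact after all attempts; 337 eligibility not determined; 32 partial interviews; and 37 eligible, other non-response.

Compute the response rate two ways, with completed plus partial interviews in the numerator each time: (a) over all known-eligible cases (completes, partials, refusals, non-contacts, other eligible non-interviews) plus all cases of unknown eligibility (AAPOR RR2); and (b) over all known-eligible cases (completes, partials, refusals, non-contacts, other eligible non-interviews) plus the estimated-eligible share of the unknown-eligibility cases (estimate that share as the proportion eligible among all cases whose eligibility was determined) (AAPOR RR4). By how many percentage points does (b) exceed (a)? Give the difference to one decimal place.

Top: 313 + 32 = 345
Base: 313 + 32 + 168 + 181 + 37 + 337 = 1068
RR2 = 345 / 1068 = 0.3230
Known eligible: 313 + 32 + 168 + 181 + 37 = 731
e = 731 / (731 + 219) = 731 / 950 = 0.7695
e × U: 0.7695 × 337 = 259.32
Base: 731 + 259.32 = 990.32
RR4 = 345 / 990.32 = 0.3484
Difference = 34.84 − 32.30 = 2.54 percentage points

2.5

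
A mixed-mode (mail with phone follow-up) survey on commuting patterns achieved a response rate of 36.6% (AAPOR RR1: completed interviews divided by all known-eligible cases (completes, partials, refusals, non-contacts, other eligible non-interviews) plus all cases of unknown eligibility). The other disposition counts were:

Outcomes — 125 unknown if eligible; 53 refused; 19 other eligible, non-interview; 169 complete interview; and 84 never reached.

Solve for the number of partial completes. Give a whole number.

12

RR1 = 169 / D = 0.366
D = 169 / 0.366 = 461.7
Rest of base = 450
partial completes = 461.7 − 450 ≈ 12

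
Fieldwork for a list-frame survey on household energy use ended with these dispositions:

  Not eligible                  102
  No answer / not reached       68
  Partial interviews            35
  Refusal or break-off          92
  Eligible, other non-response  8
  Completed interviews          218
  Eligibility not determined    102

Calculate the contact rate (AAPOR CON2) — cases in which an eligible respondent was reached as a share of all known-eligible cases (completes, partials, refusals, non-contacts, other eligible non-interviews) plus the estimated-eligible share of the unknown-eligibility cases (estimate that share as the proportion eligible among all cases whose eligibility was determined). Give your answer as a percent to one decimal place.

70.2%

Top: 218 + 35 + 92 + 8 = 353
Determined eligible: 218 + 35 + 92 + 68 + 8 = 421
e = 421 / (421 + 102) = 421 / 523 = 0.8050
Estimated eligible among unknowns: 0.8050 × 102 = 82.11
Denom: 421 + 82.11 = 503.11
CON2 = 353 / 503.11 = 0.7016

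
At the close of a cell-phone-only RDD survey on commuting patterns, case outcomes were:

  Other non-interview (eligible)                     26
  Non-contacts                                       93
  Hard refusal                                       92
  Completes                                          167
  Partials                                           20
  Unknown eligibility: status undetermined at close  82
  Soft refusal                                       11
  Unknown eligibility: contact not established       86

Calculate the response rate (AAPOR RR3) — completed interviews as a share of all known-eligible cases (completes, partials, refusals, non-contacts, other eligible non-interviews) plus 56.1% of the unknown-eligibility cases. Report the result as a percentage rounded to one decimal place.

33.2%

Refused = 92 + 11 = 103
Unknown eligibility = 86 + 82 = 168
Numerator = 167
Known eligible = 167 + 20 + 103 + 93 + 26 = 409
Eligible share of unknowns = 0.5610 × 168 = 94.25
Base = 409 + 94.25 = 503.25
RR3 = 167 / 503.25 = 0.3318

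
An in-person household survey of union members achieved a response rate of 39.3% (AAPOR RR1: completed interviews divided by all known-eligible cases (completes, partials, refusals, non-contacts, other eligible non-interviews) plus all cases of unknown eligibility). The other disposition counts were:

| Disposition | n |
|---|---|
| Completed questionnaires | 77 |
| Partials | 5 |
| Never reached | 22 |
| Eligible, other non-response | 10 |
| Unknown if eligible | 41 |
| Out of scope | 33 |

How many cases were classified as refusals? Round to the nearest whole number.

41

RR1 = 77 / D = 0.393
D = 77 / 0.393 = 195.9
Other denominator terms total 155
refusals = 195.9 − 155 ≈ 41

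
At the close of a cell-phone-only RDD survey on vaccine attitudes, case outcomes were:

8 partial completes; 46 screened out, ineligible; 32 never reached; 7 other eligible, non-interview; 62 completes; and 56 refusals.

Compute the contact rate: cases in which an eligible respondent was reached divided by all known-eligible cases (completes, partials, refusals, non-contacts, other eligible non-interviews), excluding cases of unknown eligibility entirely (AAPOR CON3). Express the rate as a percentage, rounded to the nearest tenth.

Num → 62 + 8 + 56 + 7 = 133
Denominator → 62 + 8 + 56 + 32 + 7 = 165
CON3 = 133 / 165 = 0.8061

80.6%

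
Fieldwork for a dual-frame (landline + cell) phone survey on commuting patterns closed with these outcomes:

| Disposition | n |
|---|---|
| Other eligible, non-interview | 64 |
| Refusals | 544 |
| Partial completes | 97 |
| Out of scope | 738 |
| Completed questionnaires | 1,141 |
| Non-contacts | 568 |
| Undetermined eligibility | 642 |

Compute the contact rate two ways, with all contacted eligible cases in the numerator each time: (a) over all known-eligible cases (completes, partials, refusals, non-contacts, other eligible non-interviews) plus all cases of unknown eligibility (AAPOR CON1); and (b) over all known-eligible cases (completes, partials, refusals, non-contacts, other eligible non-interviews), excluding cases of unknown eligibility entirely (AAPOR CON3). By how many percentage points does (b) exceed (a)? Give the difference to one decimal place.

Top → 1141 + 97 + 544 + 64 = 1846
Base → 1141 + 97 + 544 + 568 + 64 + 642 = 3056
CON1 = 1846 / 3056 = 0.6041
Base → 1141 + 97 + 544 + 568 + 64 = 2414
CON3 = 1846 / 2414 = 0.7647
Difference = 76.47 − 60.41 = 16.06 percentage points

16.1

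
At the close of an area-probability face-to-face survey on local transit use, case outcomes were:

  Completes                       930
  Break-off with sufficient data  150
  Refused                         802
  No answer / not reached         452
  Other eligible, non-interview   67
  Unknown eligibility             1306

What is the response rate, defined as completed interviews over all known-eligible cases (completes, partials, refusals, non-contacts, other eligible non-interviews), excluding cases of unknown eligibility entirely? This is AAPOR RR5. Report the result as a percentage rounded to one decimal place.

38.7%

Top = 930
Denom = 930 + 150 + 802 + 452 + 67 = 2401
RR5 = 930 / 2401 = 0.3873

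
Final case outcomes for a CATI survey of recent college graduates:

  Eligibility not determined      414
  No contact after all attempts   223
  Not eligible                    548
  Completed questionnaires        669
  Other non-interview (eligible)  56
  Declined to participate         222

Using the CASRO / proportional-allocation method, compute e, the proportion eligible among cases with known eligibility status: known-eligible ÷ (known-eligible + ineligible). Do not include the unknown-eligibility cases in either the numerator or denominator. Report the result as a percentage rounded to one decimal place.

68.1%

Eligible (known) = 669 + 222 + 223 + 56 = 1170
e = 1170 / (1170 + 548) = 1170 / 1718 = 0.6810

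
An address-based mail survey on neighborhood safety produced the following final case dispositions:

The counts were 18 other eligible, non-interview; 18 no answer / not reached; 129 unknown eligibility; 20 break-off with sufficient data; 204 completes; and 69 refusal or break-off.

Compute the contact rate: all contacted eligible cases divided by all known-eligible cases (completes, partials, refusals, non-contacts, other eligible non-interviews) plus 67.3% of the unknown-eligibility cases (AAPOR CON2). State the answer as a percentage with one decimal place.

Numerator → 204 + 20 + 69 + 18 = 311
Known eligible → 204 + 20 + 69 + 18 + 18 = 329
Eligible share of unknowns → 0.6730 × 129 = 86.82
Denom → 329 + 86.82 = 415.82
CON2 = 311 / 415.82 = 0.7479

74.8%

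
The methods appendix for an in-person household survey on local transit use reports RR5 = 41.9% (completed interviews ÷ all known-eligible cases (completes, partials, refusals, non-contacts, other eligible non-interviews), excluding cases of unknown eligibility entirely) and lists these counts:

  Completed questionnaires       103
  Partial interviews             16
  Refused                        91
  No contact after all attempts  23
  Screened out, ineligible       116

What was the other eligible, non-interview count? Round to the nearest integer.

13

RR5 = 103 / D = 0.419
D = 103 / 0.419 = 245.8
Remaining denominator categories sum to 233
other eligible, non-interview = 245.8 − 233 ≈ 13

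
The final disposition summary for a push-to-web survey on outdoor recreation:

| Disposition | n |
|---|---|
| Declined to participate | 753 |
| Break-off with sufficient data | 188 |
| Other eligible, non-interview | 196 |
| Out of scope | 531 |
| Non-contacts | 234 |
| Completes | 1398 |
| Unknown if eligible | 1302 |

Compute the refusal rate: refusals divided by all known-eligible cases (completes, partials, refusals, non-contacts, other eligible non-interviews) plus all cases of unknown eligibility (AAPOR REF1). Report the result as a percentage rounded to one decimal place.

18.5%

Num = 753
Denom = 1398 + 188 + 753 + 234 + 196 + 1302 = 4071
REF1 = 753 / 4071 = 0.1850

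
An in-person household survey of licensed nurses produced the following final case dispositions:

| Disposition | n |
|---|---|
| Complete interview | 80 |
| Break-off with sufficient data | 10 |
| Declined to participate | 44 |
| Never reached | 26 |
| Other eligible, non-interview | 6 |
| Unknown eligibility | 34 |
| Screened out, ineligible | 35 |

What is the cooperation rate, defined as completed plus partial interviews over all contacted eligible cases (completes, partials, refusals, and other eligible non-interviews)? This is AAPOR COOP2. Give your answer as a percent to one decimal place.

Num → 80 + 10 = 90
Denominator → 80 + 10 + 44 + 6 = 140
COOP2 = 90 / 140 = 0.6429

64.3%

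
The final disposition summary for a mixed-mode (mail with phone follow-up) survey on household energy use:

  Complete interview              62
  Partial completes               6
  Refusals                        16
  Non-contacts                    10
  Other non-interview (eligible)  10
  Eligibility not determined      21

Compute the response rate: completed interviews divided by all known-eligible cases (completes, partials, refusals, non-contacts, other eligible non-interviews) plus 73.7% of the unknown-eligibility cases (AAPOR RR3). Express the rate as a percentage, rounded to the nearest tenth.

Num = 62
Determined eligible = 62 + 6 + 16 + 10 + 10 = 104
Eligible share of unknowns = 0.7370 × 21 = 15.48
Denom = 104 + 15.48 = 119.48
RR3 = 62 / 119.48 = 0.5189

51.9%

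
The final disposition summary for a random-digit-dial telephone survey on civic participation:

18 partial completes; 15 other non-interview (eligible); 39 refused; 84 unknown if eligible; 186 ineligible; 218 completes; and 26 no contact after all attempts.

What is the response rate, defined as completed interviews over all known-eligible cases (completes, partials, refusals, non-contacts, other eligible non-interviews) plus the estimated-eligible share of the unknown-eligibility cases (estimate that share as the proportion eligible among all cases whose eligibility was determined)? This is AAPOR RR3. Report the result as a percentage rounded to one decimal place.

59.1%

Top → 218
Eligible (known) → 218 + 18 + 39 + 26 + 15 = 316
e = 316 / (316 + 186) = 316 / 502 = 0.6295
e × U → 0.6295 × 84 = 52.88
Denom → 316 + 52.88 = 368.88
RR3 = 218 / 368.88 = 0.5910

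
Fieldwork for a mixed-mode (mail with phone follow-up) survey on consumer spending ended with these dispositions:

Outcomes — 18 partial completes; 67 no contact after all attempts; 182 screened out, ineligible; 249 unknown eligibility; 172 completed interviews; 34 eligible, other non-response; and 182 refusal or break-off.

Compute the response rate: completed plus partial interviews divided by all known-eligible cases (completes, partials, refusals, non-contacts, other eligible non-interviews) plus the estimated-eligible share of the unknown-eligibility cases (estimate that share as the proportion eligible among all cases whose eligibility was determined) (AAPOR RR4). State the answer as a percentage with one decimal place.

29.1%

Num: 172 + 18 = 190
Known eligible: 172 + 18 + 182 + 67 + 34 = 473
e = 473 / (473 + 182) = 473 / 655 = 0.7221
e × U: 0.7221 × 249 = 179.80
Denom: 473 + 179.80 = 652.80
RR4 = 190 / 652.80 = 0.2911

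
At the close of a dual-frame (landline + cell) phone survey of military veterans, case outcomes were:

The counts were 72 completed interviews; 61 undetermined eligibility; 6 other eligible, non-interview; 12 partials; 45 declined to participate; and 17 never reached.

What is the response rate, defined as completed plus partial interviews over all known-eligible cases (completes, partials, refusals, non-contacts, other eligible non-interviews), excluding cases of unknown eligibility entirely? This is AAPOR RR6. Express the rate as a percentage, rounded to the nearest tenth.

Numerator → 72 + 12 = 84
Base → 72 + 12 + 45 + 17 + 6 = 152
RR6 = 84 / 152 = 0.5526

55.3%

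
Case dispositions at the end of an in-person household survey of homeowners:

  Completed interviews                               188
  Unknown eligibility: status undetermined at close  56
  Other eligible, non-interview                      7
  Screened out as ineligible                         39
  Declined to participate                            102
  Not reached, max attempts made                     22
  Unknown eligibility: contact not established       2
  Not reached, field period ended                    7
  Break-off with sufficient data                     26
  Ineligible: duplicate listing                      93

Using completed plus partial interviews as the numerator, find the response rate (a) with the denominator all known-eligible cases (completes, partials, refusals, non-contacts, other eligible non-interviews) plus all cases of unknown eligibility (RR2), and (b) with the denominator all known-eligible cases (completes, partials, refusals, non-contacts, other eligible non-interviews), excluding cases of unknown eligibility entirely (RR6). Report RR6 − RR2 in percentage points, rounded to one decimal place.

8.6

Non-contacts = 7 + 22 = 29
Unknown eligibility = 2 + 56 = 58
Ineligible = 39 + 93 = 132
Num → 188 + 26 = 214
Denominator → 188 + 26 + 102 + 29 + 7 + 58 = 410
RR2 = 214 / 410 = 0.5220
Denominator → 188 + 26 + 102 + 29 + 7 = 352
RR6 = 214 / 352 = 0.6080
Difference = 60.80 − 52.20 = 8.60 percentage points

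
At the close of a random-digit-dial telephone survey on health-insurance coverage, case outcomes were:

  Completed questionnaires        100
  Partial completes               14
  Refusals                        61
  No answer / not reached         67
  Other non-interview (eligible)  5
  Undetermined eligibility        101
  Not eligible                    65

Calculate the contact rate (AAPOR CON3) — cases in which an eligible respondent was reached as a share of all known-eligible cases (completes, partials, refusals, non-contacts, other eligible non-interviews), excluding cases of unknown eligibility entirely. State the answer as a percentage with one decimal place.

Top = 100 + 14 + 61 + 5 = 180
Denominator = 100 + 14 + 61 + 67 + 5 = 247
CON3 = 180 / 247 = 0.7287

72.9%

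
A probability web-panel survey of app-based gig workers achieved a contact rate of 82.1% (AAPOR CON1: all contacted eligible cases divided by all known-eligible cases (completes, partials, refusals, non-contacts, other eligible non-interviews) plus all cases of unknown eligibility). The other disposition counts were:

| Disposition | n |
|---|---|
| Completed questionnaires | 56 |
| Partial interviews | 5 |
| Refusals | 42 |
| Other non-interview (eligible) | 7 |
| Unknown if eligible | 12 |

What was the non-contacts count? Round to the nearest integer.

12

Numerator = 56 + 5 + 42 + 7 = 110
CON1 = 110 / D = 0.821
D = 110 / 0.821 = 134.0
Other denominator terms total 122
non-contacts = 134.0 − 122 ≈ 12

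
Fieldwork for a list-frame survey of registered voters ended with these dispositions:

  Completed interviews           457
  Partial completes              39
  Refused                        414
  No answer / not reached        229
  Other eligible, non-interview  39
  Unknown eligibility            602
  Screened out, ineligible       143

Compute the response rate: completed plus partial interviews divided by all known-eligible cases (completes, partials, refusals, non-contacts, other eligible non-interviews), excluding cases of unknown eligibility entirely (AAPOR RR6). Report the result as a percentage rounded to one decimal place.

Num → 457 + 39 = 496
Denom → 457 + 39 + 414 + 229 + 39 = 1178
RR6 = 496 / 1178 = 0.4211

42.1%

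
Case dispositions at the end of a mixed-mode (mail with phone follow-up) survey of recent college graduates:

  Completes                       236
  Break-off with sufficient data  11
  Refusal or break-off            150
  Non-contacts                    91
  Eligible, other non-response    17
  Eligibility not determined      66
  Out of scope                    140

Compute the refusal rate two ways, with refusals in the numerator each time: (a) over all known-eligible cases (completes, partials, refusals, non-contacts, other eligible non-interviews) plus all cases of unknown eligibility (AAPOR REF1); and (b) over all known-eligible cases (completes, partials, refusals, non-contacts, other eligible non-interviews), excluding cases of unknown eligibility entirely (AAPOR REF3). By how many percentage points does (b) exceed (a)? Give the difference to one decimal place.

3.4

Num: 150
Denom: 236 + 11 + 150 + 91 + 17 + 66 = 571
REF1 = 150 / 571 = 0.2627
Denom: 236 + 11 + 150 + 91 + 17 = 505
REF3 = 150 / 505 = 0.2970
Difference = 29.70 − 26.27 = 3.43 percentage points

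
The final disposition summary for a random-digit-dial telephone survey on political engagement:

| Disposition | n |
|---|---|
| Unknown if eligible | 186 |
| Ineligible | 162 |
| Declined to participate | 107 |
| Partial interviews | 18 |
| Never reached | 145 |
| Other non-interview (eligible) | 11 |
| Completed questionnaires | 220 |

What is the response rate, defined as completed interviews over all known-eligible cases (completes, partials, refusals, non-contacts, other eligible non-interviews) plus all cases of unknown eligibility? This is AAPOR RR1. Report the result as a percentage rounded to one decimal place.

32.0%

Num = 220
Denom = 220 + 18 + 107 + 145 + 11 + 186 = 687
RR1 = 220 / 687 = 0.3202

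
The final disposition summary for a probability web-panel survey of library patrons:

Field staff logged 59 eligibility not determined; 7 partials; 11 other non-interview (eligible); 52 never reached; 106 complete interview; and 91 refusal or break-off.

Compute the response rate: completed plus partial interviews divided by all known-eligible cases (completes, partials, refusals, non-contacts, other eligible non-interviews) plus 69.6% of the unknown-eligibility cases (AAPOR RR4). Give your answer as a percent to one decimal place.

Numerator → 106 + 7 = 113
Eligible (known) → 106 + 7 + 91 + 52 + 11 = 267
Estimated eligible among unknowns → 0.6960 × 59 = 41.06
Denom → 267 + 41.06 = 308.06
RR4 = 113 / 308.06 = 0.3668

36.7%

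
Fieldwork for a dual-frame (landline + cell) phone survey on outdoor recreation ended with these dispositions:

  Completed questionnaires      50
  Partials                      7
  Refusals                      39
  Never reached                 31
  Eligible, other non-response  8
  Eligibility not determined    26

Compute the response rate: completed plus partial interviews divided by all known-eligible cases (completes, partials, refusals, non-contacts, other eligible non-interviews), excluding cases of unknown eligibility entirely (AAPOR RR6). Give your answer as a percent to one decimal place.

42.2%

Top: 50 + 7 = 57
Base: 50 + 7 + 39 + 31 + 8 = 135
RR6 = 57 / 135 = 0.4222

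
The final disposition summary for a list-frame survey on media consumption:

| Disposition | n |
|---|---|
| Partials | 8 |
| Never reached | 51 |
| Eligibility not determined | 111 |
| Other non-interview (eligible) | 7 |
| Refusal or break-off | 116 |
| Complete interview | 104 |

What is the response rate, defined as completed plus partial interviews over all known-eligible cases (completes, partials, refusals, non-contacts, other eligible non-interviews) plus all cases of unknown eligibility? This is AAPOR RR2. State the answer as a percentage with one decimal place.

28.2%

Numerator: 104 + 8 = 112
Denom: 104 + 8 + 116 + 51 + 7 + 111 = 397
RR2 = 112 / 397 = 0.2821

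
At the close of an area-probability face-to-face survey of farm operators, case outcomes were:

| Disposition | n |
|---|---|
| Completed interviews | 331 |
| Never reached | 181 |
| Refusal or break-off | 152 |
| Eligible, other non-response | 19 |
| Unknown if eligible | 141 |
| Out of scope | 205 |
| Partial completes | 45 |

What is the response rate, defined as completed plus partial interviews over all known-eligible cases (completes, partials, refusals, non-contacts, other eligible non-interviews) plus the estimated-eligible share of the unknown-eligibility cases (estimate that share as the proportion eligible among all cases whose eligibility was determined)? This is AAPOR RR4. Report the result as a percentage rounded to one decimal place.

Num: 331 + 45 = 376
Determined eligible: 331 + 45 + 152 + 181 + 19 = 728
e = 728 / (728 + 205) = 728 / 933 = 0.7803
e × U: 0.7803 × 141 = 110.02
Base: 728 + 110.02 = 838.02
RR4 = 376 / 838.02 = 0.4487

44.9%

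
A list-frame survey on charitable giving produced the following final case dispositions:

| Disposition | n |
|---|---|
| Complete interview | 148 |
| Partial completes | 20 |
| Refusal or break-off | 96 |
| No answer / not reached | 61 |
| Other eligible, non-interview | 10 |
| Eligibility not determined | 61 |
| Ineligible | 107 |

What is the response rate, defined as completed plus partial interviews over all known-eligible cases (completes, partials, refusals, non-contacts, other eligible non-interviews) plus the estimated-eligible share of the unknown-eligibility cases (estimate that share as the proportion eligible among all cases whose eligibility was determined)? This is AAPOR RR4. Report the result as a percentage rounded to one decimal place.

44.1%

Top = 148 + 20 = 168
Determined eligible = 148 + 20 + 96 + 61 + 10 = 335
e = 335 / (335 + 107) = 335 / 442 = 0.7579
Eligible share of unknowns = 0.7579 × 61 = 46.23
Denominator = 335 + 46.23 = 381.23
RR4 = 168 / 381.23 = 0.4407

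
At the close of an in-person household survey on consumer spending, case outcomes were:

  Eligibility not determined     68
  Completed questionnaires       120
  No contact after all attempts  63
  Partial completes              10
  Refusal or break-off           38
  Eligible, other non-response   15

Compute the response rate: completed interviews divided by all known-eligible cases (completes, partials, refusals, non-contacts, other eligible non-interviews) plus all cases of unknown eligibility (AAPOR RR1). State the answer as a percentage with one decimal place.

Num = 120
Base = 120 + 10 + 38 + 63 + 15 + 68 = 314
RR1 = 120 / 314 = 0.3822

38.2%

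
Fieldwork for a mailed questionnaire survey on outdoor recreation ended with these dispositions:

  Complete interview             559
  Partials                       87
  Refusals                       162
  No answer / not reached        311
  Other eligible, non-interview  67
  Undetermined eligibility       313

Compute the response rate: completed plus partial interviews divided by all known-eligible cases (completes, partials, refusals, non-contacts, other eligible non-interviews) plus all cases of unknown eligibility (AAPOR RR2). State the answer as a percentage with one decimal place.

43.1%

Num = 559 + 87 = 646
Base = 559 + 87 + 162 + 311 + 67 + 313 = 1499
RR2 = 646 / 1499 = 0.4310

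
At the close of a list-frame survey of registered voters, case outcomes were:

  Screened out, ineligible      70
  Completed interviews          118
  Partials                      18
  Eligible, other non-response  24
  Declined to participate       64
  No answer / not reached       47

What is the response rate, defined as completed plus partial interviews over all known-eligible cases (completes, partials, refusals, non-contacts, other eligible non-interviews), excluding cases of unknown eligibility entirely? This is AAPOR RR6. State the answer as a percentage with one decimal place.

50.2%

Top: 118 + 18 = 136
Denominator: 118 + 18 + 64 + 47 + 24 = 271
RR6 = 136 / 271 = 0.5018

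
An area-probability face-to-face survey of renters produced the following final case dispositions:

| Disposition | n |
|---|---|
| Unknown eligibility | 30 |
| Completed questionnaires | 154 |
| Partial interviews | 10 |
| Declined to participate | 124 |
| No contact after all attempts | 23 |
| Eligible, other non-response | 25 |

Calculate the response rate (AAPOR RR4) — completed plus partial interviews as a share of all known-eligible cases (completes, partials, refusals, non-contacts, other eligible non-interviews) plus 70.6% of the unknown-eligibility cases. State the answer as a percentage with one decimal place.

Num = 154 + 10 = 164
Known eligible = 154 + 10 + 124 + 23 + 25 = 336
e × U = 0.7060 × 30 = 21.18
Denominator = 336 + 21.18 = 357.18
RR4 = 164 / 357.18 = 0.4592

45.9%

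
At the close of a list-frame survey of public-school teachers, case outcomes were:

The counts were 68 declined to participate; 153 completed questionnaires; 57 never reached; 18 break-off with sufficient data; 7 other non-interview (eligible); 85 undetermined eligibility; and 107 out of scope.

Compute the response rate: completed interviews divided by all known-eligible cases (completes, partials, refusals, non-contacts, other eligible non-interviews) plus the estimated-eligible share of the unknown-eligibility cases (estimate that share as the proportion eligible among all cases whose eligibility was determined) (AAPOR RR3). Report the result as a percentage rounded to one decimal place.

41.8%

Num = 153
Determined eligible = 153 + 18 + 68 + 57 + 7 = 303
e = 303 / (303 + 107) = 303 / 410 = 0.7390
e × U = 0.7390 × 85 = 62.81
Denominator = 303 + 62.81 = 365.81
RR3 = 153 / 365.81 = 0.4182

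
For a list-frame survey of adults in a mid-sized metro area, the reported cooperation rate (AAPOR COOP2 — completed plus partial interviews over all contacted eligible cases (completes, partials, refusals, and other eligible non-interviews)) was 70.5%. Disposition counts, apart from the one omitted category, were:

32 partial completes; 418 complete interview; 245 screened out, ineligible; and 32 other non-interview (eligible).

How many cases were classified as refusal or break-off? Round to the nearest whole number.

Top → 418 + 32 = 450
COOP2 = 450 / D = 0.705
D = 450 / 0.705 = 638.3
Rest of base = 482
refusal or break-off = 638.3 − 482 ≈ 156

156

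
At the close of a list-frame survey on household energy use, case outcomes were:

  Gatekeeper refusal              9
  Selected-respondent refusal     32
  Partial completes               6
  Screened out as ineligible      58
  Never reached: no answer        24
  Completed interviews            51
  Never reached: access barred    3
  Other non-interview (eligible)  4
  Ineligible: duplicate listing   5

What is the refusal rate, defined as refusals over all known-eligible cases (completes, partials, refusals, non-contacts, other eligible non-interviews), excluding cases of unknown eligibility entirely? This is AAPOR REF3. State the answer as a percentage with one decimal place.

31.8%

Declined to participate = 9 + 32 = 41
No answer / not reached = 24 + 3 = 27
Not eligible = 58 + 5 = 63
Num → 41
Denom → 51 + 6 + 41 + 27 + 4 = 129
REF3 = 41 / 129 = 0.3178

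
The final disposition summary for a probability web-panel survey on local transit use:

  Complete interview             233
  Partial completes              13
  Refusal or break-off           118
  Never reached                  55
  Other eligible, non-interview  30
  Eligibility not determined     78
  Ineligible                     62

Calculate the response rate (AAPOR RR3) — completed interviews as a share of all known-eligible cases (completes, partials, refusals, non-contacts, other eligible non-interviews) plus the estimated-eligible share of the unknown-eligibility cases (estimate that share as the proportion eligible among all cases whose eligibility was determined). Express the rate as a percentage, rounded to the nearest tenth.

45.0%

Num → 233
Known eligible → 233 + 13 + 118 + 55 + 30 = 449
e = 449 / (449 + 62) = 449 / 511 = 0.8787
Eligible share of unknowns → 0.8787 × 78 = 68.54
Base → 449 + 68.54 = 517.54
RR3 = 233 / 517.54 = 0.4502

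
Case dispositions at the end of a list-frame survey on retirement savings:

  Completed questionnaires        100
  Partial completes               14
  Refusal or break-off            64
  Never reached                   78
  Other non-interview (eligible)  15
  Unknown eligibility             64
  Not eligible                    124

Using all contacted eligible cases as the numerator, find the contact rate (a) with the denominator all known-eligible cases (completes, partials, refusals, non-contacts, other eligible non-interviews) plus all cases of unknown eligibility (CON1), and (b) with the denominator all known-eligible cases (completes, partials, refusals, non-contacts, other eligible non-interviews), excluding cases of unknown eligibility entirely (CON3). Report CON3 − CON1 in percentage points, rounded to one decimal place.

13.6

Top = 100 + 14 + 64 + 15 = 193
Base = 100 + 14 + 64 + 78 + 15 + 64 = 335
CON1 = 193 / 335 = 0.5761
Base = 100 + 14 + 64 + 78 + 15 = 271
CON3 = 193 / 271 = 0.7122
Difference = 71.22 − 57.61 = 13.61 percentage points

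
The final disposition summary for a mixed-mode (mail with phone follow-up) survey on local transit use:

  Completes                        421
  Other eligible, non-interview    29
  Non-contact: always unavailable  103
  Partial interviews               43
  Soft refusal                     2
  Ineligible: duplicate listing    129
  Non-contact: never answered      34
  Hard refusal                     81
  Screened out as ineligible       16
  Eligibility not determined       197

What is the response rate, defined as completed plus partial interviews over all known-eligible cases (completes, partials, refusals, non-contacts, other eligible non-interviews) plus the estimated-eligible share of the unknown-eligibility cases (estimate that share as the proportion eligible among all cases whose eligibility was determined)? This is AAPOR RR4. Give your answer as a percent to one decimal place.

52.9%

Refusals = 81 + 2 = 83
Non-contacts = 34 + 103 = 137
Out of scope = 16 + 129 = 145
Top: 421 + 43 = 464
Eligible (known): 421 + 43 + 83 + 137 + 29 = 713
e = 713 / (713 + 145) = 713 / 858 = 0.8310
Estimated eligible among unknowns: 0.8310 × 197 = 163.71
Base: 713 + 163.71 = 876.71
RR4 = 464 / 876.71 = 0.5293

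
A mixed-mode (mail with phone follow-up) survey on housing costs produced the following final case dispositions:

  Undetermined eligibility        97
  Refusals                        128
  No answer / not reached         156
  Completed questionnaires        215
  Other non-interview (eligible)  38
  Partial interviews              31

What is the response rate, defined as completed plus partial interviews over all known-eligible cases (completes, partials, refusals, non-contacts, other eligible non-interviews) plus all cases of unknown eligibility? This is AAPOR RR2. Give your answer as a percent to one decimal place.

37.0%

Num → 215 + 31 = 246
Denom → 215 + 31 + 128 + 156 + 38 + 97 = 665
RR2 = 246 / 665 = 0.3699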